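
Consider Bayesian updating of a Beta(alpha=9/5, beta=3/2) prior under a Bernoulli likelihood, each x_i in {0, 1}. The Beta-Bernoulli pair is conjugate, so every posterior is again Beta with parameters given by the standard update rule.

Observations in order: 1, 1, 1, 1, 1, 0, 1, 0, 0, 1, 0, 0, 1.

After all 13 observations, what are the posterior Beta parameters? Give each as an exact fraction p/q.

obs 1: x=1 → posterior Beta(14/5, 3/2)
obs 2: x=1 → posterior Beta(19/5, 3/2)
obs 3: x=1 → posterior Beta(24/5, 3/2)
obs 4: x=1 → posterior Beta(29/5, 3/2)
obs 5: x=1 → posterior Beta(34/5, 3/2)
obs 6: x=0 → posterior Beta(34/5, 5/2)
obs 7: x=1 → posterior Beta(39/5, 5/2)
obs 8: x=0 → posterior Beta(39/5, 7/2)
obs 9: x=0 → posterior Beta(39/5, 9/2)
obs 10: x=1 → posterior Beta(44/5, 9/2)
obs 11: x=0 → posterior Beta(44/5, 11/2)
obs 12: x=0 → posterior Beta(44/5, 13/2)
obs 13: x=1 → posterior Beta(49/5, 13/2)

alpha=49/5, beta=13/2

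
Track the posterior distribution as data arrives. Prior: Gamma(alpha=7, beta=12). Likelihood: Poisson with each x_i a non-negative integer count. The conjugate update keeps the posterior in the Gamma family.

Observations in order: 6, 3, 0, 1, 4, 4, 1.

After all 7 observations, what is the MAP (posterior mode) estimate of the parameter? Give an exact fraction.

obs 1: x=6 → posterior Gamma(13, 13)
obs 2: x=3 → posterior Gamma(16, 14)
obs 3: x=0 → posterior Gamma(16, 15)
obs 4: x=1 → posterior Gamma(17, 16)
obs 5: x=4 → posterior Gamma(21, 17)
obs 6: x=4 → posterior Gamma(25, 18)
obs 7: x=1 → posterior Gamma(26, 19)

25/19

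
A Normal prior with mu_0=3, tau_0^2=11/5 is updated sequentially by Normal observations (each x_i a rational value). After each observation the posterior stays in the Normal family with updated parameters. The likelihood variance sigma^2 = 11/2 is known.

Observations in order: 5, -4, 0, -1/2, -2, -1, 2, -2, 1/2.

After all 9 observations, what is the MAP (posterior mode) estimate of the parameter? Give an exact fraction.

11/23

obs 1: x=5 → posterior Normal(25/7, 11/7)
obs 2: x=-4 → posterior Normal(17/9, 11/9)
obs 3: x=0 → posterior Normal(17/11, 1)
obs 4: x=-1/2 → posterior Normal(16/13, 11/13)
obs 5: x=-2 → posterior Normal(4/5, 11/15)
obs 6: x=-1 → posterior Normal(10/17, 11/17)
obs 7: x=2 → posterior Normal(14/19, 11/19)
obs 8: x=-2 → posterior Normal(10/21, 11/21)
obs 9: x=1/2 → posterior Normal(11/23, 11/23)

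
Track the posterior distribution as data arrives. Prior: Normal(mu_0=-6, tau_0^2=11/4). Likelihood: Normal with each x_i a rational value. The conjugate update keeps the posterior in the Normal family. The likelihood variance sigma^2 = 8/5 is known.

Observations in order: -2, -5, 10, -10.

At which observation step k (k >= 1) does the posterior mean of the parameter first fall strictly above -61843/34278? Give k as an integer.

k = 3

obs 1: x=-2 → posterior Normal(-302/87, 88/87)
obs 2: x=-5 → posterior Normal(-577/142, 44/71)
obs 3: x=10 → posterior Normal(-27/197, 88/197)
obs 4: x=-10 → posterior Normal(-577/252, 22/63)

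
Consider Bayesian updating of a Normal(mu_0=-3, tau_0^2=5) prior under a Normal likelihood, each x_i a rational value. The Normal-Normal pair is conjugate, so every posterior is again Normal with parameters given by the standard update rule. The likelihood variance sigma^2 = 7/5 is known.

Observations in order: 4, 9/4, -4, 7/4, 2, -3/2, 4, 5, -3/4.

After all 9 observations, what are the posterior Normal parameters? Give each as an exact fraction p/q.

obs 1: x=4 → posterior Normal(79/32, 35/32)
obs 2: x=9/4 → posterior Normal(541/228, 35/57)
obs 3: x=-4 → posterior Normal(141/328, 35/82)
obs 4: x=7/4 → posterior Normal(79/107, 35/107)
obs 5: x=2 → posterior Normal(43/44, 35/132)
obs 6: x=-3/2 → posterior Normal(183/314, 35/157)
obs 7: x=4 → posterior Normal(383/364, 5/26)
obs 8: x=5 → posterior Normal(211/138, 35/207)
obs 9: x=-3/4 → posterior Normal(1191/928, 35/232)

mu_0=1191/928, tau_0^2=35/232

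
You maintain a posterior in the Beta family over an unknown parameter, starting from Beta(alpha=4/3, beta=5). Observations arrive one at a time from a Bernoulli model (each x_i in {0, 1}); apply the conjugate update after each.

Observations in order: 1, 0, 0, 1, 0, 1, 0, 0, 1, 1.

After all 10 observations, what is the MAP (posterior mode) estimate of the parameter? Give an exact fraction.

obs 1: x=1 → posterior Beta(7/3, 5)
obs 2: x=0 → posterior Beta(7/3, 6)
obs 3: x=0 → posterior Beta(7/3, 7)
obs 4: x=1 → posterior Beta(10/3, 7)
obs 5: x=0 → posterior Beta(10/3, 8)
obs 6: x=1 → posterior Beta(13/3, 8)
obs 7: x=0 → posterior Beta(13/3, 9)
obs 8: x=0 → posterior Beta(13/3, 10)
obs 9: x=1 → posterior Beta(16/3, 10)
obs 10: x=1 → posterior Beta(19/3, 10)

16/43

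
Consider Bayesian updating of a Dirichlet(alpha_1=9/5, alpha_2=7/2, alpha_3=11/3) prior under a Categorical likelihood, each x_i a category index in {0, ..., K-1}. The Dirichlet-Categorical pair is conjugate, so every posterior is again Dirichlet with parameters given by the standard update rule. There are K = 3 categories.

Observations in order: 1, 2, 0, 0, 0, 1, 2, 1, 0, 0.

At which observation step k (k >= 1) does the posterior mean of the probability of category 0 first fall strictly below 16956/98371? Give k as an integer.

k = 2

obs 1: x=1 → posterior Dirichlet(9/5, 9/2, 11/3)
obs 2: x=2 → posterior Dirichlet(9/5, 9/2, 14/3)
obs 3: x=0 → posterior Dirichlet(14/5, 9/2, 14/3)
obs 4: x=0 → posterior Dirichlet(19/5, 9/2, 14/3)
obs 5: x=0 → posterior Dirichlet(24/5, 9/2, 14/3)
obs 6: x=1 → posterior Dirichlet(24/5, 11/2, 14/3)
obs 7: x=2 → posterior Dirichlet(24/5, 11/2, 17/3)
obs 8: x=1 → posterior Dirichlet(24/5, 13/2, 17/3)
obs 9: x=0 → posterior Dirichlet(29/5, 13/2, 17/3)
obs 10: x=0 → posterior Dirichlet(34/5, 13/2, 17/3)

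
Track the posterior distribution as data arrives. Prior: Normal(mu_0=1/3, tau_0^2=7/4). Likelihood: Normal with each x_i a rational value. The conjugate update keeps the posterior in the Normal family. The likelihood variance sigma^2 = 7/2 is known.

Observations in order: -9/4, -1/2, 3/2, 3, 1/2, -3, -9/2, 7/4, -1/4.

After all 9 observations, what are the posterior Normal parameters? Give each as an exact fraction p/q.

obs 1: x=-9/4 → posterior Normal(-19/36, 7/6)
obs 2: x=-1/2 → posterior Normal(-25/48, 7/8)
obs 3: x=3/2 → posterior Normal(-7/60, 7/10)
obs 4: x=3 → posterior Normal(29/72, 7/12)
obs 5: x=1/2 → posterior Normal(5/12, 1/2)
obs 6: x=-3 → posterior Normal(-1/96, 7/16)
obs 7: x=-9/2 → posterior Normal(-55/108, 7/18)
obs 8: x=7/4 → posterior Normal(-17/60, 7/20)
obs 9: x=-1/4 → posterior Normal(-37/132, 7/22)

mu_0=-37/132, tau_0^2=7/22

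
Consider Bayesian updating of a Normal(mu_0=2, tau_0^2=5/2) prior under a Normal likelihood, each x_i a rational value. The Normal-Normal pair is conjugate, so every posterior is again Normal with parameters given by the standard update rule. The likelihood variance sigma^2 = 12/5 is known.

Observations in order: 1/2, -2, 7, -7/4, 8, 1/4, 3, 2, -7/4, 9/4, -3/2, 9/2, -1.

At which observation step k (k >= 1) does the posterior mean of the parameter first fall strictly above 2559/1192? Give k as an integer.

obs 1: x=1/2 → posterior Normal(121/98, 60/49)
obs 2: x=-2 → posterior Normal(21/148, 30/37)
obs 3: x=7 → posterior Normal(371/198, 20/33)
obs 4: x=-7/4 → posterior Normal(567/496, 15/31)
obs 5: x=8 → posterior Normal(1367/596, 60/149)
obs 6: x=1/4 → posterior Normal(2, 10/29)
obs 7: x=3 → posterior Normal(423/199, 60/199)
obs 8: x=2 → posterior Normal(473/224, 15/56)
obs 9: x=-7/4 → posterior Normal(1717/996, 20/83)
obs 10: x=9/4 → posterior Normal(971/548, 30/137)
obs 11: x=-3/2 → posterior Normal(448/299, 60/299)
obs 12: x=9/2 → posterior Normal(1121/648, 5/27)
obs 13: x=-1 → posterior Normal(1071/698, 60/349)

k = 5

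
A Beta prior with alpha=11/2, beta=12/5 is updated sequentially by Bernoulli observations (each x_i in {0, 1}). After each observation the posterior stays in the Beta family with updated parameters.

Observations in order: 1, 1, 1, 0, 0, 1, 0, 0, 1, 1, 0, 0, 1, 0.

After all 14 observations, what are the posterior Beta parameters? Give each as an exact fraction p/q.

alpha=25/2, beta=47/5

obs 1: x=1 → posterior Beta(13/2, 12/5)
obs 2: x=1 → posterior Beta(15/2, 12/5)
obs 3: x=1 → posterior Beta(17/2, 12/5)
obs 4: x=0 → posterior Beta(17/2, 17/5)
obs 5: x=0 → posterior Beta(17/2, 22/5)
obs 6: x=1 → posterior Beta(19/2, 22/5)
obs 7: x=0 → posterior Beta(19/2, 27/5)
obs 8: x=0 → posterior Beta(19/2, 32/5)
obs 9: x=1 → posterior Beta(21/2, 32/5)
obs 10: x=1 → posterior Beta(23/2, 32/5)
obs 11: x=0 → posterior Beta(23/2, 37/5)
obs 12: x=0 → posterior Beta(23/2, 42/5)
obs 13: x=1 → posterior Beta(25/2, 42/5)
obs 14: x=0 → posterior Beta(25/2, 47/5)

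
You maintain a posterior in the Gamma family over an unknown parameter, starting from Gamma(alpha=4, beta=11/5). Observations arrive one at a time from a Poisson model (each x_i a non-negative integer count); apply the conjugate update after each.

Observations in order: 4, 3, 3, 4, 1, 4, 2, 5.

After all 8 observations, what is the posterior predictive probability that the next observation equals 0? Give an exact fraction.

obs 1: x=4 → posterior Gamma(8, 16/5)
obs 2: x=3 → posterior Gamma(11, 21/5)
obs 3: x=3 → posterior Gamma(14, 26/5)
obs 4: x=4 → posterior Gamma(18, 31/5)
obs 5: x=1 → posterior Gamma(19, 36/5)
obs 6: x=4 → posterior Gamma(23, 41/5)
obs 7: x=2 → posterior Gamma(25, 46/5)
obs 8: x=5 → posterior Gamma(30, 51/5)

1686961934066707040236155036109474174986501789839001/27902351804926128442490159004860452050207993575243776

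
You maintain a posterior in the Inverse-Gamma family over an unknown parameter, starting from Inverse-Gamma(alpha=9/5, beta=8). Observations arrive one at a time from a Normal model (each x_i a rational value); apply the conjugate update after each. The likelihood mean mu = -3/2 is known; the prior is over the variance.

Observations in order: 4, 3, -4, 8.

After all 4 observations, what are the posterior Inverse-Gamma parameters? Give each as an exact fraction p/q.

obs 1: x=4 → posterior Inverse-Gamma(23/10, 185/8)
obs 2: x=3 → posterior Inverse-Gamma(14/5, 133/4)
obs 3: x=-4 → posterior Inverse-Gamma(33/10, 291/8)
obs 4: x=8 → posterior Inverse-Gamma(19/5, 163/2)

alpha=19/5, beta=163/2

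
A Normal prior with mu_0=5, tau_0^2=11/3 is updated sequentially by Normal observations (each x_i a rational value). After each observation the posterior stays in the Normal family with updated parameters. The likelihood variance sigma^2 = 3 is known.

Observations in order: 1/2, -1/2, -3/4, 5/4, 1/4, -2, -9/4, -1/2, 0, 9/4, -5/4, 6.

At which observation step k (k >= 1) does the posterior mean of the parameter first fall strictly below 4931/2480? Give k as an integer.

k = 2

obs 1: x=1/2 → posterior Normal(101/40, 33/20)
obs 2: x=-1/2 → posterior Normal(45/31, 33/31)
obs 3: x=-3/4 → posterior Normal(7/8, 11/14)
obs 4: x=5/4 → posterior Normal(101/106, 33/53)
obs 5: x=1/4 → posterior Normal(213/256, 33/64)
obs 6: x=-2 → posterior Normal(5/12, 11/25)
obs 7: x=-9/4 → posterior Normal(13/172, 33/86)
obs 8: x=-1/2 → posterior Normal(1/97, 33/97)
obs 9: x=0 → posterior Normal(1/108, 11/36)
obs 10: x=9/4 → posterior Normal(103/476, 33/119)
obs 11: x=-5/4 → posterior Normal(6/65, 33/130)
obs 12: x=6 → posterior Normal(26/47, 11/47)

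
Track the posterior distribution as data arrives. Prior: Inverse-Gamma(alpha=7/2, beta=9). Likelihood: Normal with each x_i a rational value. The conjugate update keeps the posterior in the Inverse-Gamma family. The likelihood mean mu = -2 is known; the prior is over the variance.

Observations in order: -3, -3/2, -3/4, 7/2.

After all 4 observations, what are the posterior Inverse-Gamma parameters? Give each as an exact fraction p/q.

alpha=11/2, beta=817/32

obs 1: x=-3 → posterior Inverse-Gamma(4, 19/2)
obs 2: x=-3/2 → posterior Inverse-Gamma(9/2, 77/8)
obs 3: x=-3/4 → posterior Inverse-Gamma(5, 333/32)
obs 4: x=7/2 → posterior Inverse-Gamma(11/2, 817/32)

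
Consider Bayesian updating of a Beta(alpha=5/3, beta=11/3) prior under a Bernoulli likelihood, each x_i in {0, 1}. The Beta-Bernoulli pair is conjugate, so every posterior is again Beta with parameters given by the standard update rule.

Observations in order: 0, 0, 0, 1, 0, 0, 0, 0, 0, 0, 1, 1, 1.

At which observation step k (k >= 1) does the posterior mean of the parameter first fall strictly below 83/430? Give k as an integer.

obs 1: x=0 → posterior Beta(5/3, 14/3)
obs 2: x=0 → posterior Beta(5/3, 17/3)
obs 3: x=0 → posterior Beta(5/3, 20/3)
obs 4: x=1 → posterior Beta(8/3, 20/3)
obs 5: x=0 → posterior Beta(8/3, 23/3)
obs 6: x=0 → posterior Beta(8/3, 26/3)
obs 7: x=0 → posterior Beta(8/3, 29/3)
obs 8: x=0 → posterior Beta(8/3, 32/3)
obs 9: x=0 → posterior Beta(8/3, 35/3)
obs 10: x=0 → posterior Beta(8/3, 38/3)
obs 11: x=1 → posterior Beta(11/3, 38/3)
obs 12: x=1 → posterior Beta(14/3, 38/3)
obs 13: x=1 → posterior Beta(17/3, 38/3)

k = 9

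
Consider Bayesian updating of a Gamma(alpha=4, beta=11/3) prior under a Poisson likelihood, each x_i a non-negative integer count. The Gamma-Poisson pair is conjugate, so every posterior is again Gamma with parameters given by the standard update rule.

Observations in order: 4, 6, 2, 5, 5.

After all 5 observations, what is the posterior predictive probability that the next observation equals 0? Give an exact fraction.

obs 1: x=4 → posterior Gamma(8, 14/3)
obs 2: x=6 → posterior Gamma(14, 17/3)
obs 3: x=2 → posterior Gamma(16, 20/3)
obs 4: x=5 → posterior Gamma(21, 23/3)
obs 5: x=5 → posterior Gamma(26, 26/3)

6156119580207157310796674288400203776/105280501585190501232597819292755591721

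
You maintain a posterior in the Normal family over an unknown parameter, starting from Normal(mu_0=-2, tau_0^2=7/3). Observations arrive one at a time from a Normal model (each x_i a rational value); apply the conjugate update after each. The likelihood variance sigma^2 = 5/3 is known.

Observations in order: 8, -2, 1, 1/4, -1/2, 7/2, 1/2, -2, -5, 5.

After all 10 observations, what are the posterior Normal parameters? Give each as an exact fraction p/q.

obs 1: x=8 → posterior Normal(23/6, 35/36)
obs 2: x=-2 → posterior Normal(32/19, 35/57)
obs 3: x=1 → posterior Normal(3/2, 35/78)
obs 4: x=1/4 → posterior Normal(163/132, 35/99)
obs 5: x=-1/2 → posterior Normal(149/160, 7/24)
obs 6: x=7/2 → posterior Normal(247/188, 35/141)
obs 7: x=1/2 → posterior Normal(29/24, 35/162)
obs 8: x=-2 → posterior Normal(205/244, 35/183)
obs 9: x=-5 → posterior Normal(65/272, 35/204)
obs 10: x=5 → posterior Normal(41/60, 7/45)

mu_0=41/60, tau_0^2=7/45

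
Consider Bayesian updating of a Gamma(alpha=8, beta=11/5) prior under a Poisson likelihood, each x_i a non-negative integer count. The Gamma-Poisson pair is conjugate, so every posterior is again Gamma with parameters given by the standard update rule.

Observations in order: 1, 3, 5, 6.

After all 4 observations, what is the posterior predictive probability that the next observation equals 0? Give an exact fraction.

obs 1: x=1 → posterior Gamma(9, 16/5)
obs 2: x=3 → posterior Gamma(12, 21/5)
obs 3: x=5 → posterior Gamma(17, 26/5)
obs 4: x=6 → posterior Gamma(23, 31/5)

20013311644049280264138724244295391/623673825204293256669089197883129856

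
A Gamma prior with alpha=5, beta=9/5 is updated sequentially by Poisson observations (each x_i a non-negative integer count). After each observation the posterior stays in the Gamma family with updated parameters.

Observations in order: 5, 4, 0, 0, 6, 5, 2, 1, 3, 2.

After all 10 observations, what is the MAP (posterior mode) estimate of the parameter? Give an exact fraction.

obs 1: x=5 → posterior Gamma(10, 14/5)
obs 2: x=4 → posterior Gamma(14, 19/5)
obs 3: x=0 → posterior Gamma(14, 24/5)
obs 4: x=0 → posterior Gamma(14, 29/5)
obs 5: x=6 → posterior Gamma(20, 34/5)
obs 6: x=5 → posterior Gamma(25, 39/5)
obs 7: x=2 → posterior Gamma(27, 44/5)
obs 8: x=1 → posterior Gamma(28, 49/5)
obs 9: x=3 → posterior Gamma(31, 54/5)
obs 10: x=2 → posterior Gamma(33, 59/5)

160/59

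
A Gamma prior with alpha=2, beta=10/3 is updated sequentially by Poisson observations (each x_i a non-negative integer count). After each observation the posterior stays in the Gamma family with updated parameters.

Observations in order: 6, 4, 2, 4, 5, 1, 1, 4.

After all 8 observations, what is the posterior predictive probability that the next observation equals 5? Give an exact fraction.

obs 1: x=6 → posterior Gamma(8, 13/3)
obs 2: x=4 → posterior Gamma(12, 16/3)
obs 3: x=2 → posterior Gamma(14, 19/3)
obs 4: x=4 → posterior Gamma(18, 22/3)
obs 5: x=5 → posterior Gamma(23, 25/3)
obs 6: x=1 → posterior Gamma(24, 28/3)
obs 7: x=1 → posterior Gamma(25, 31/3)
obs 8: x=4 → posterior Gamma(29, 34/3)

14923080661741585188540256976941508780821002974134272/208381240119593773598371865160915107617069000520604889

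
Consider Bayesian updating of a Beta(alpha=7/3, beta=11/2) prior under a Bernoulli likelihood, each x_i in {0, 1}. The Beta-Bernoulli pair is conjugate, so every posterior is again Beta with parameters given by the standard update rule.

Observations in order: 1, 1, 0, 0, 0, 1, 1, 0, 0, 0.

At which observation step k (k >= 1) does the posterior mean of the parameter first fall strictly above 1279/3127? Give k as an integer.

k = 2

obs 1: x=1 → posterior Beta(10/3, 11/2)
obs 2: x=1 → posterior Beta(13/3, 11/2)
obs 3: x=0 → posterior Beta(13/3, 13/2)
obs 4: x=0 → posterior Beta(13/3, 15/2)
obs 5: x=0 → posterior Beta(13/3, 17/2)
obs 6: x=1 → posterior Beta(16/3, 17/2)
obs 7: x=1 → posterior Beta(19/3, 17/2)
obs 8: x=0 → posterior Beta(19/3, 19/2)
obs 9: x=0 → posterior Beta(19/3, 21/2)
obs 10: x=0 → posterior Beta(19/3, 23/2)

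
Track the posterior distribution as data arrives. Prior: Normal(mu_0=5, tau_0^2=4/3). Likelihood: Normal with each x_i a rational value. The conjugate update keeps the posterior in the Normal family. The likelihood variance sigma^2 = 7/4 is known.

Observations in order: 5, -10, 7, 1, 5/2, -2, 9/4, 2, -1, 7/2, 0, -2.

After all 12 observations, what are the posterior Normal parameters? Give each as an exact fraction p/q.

mu_0=79/71, tau_0^2=28/213

obs 1: x=5 → posterior Normal(5, 28/37)
obs 2: x=-10 → posterior Normal(25/53, 28/53)
obs 3: x=7 → posterior Normal(137/69, 28/69)
obs 4: x=1 → posterior Normal(9/5, 28/85)
obs 5: x=5/2 → posterior Normal(193/101, 28/101)
obs 6: x=-2 → posterior Normal(161/117, 28/117)
obs 7: x=9/4 → posterior Normal(197/133, 4/19)
obs 8: x=2 → posterior Normal(229/149, 28/149)
obs 9: x=-1 → posterior Normal(71/55, 28/165)
obs 10: x=7/2 → posterior Normal(269/181, 28/181)
obs 11: x=0 → posterior Normal(269/197, 28/197)
obs 12: x=-2 → posterior Normal(79/71, 28/213)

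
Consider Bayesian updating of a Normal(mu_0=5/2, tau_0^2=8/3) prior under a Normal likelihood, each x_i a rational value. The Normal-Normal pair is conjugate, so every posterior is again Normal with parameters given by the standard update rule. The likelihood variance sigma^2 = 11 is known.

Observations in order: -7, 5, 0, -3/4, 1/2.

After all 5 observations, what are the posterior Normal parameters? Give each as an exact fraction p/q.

mu_0=129/146, tau_0^2=88/73

obs 1: x=-7 → posterior Normal(53/82, 88/41)
obs 2: x=5 → posterior Normal(19/14, 88/49)
obs 3: x=0 → posterior Normal(7/6, 88/57)
obs 4: x=-3/4 → posterior Normal(121/130, 88/65)
obs 5: x=1/2 → posterior Normal(129/146, 88/73)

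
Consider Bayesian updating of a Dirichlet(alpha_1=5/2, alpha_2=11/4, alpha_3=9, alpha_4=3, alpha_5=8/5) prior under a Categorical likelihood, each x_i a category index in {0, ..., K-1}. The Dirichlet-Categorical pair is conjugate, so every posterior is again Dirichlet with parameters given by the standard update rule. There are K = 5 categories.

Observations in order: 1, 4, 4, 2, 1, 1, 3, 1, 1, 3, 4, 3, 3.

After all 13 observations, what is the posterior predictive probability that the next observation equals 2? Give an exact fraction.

200/637

obs 1: x=1 → posterior Dirichlet(5/2, 15/4, 9, 3, 8/5)
obs 2: x=4 → posterior Dirichlet(5/2, 15/4, 9, 3, 13/5)
obs 3: x=4 → posterior Dirichlet(5/2, 15/4, 9, 3, 18/5)
obs 4: x=2 → posterior Dirichlet(5/2, 15/4, 10, 3, 18/5)
obs 5: x=1 → posterior Dirichlet(5/2, 19/4, 10, 3, 18/5)
obs 6: x=1 → posterior Dirichlet(5/2, 23/4, 10, 3, 18/5)
obs 7: x=3 → posterior Dirichlet(5/2, 23/4, 10, 4, 18/5)
obs 8: x=1 → posterior Dirichlet(5/2, 27/4, 10, 4, 18/5)
obs 9: x=1 → posterior Dirichlet(5/2, 31/4, 10, 4, 18/5)
obs 10: x=3 → posterior Dirichlet(5/2, 31/4, 10, 5, 18/5)
obs 11: x=4 → posterior Dirichlet(5/2, 31/4, 10, 5, 23/5)
obs 12: x=3 → posterior Dirichlet(5/2, 31/4, 10, 6, 23/5)
obs 13: x=3 → posterior Dirichlet(5/2, 31/4, 10, 7, 23/5)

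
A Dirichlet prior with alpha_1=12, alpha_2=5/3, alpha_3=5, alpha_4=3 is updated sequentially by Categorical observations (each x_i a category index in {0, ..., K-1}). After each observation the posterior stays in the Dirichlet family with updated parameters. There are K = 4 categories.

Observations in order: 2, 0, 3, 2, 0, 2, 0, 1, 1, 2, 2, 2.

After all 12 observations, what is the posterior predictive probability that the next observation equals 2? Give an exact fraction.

obs 1: x=2 → posterior Dirichlet(12, 5/3, 6, 3)
obs 2: x=0 → posterior Dirichlet(13, 5/3, 6, 3)
obs 3: x=3 → posterior Dirichlet(13, 5/3, 6, 4)
obs 4: x=2 → posterior Dirichlet(13, 5/3, 7, 4)
obs 5: x=0 → posterior Dirichlet(14, 5/3, 7, 4)
obs 6: x=2 → posterior Dirichlet(14, 5/3, 8, 4)
obs 7: x=0 → posterior Dirichlet(15, 5/3, 8, 4)
obs 8: x=1 → posterior Dirichlet(15, 8/3, 8, 4)
obs 9: x=1 → posterior Dirichlet(15, 11/3, 8, 4)
obs 10: x=2 → posterior Dirichlet(15, 11/3, 9, 4)
obs 11: x=2 → posterior Dirichlet(15, 11/3, 10, 4)
obs 12: x=2 → posterior Dirichlet(15, 11/3, 11, 4)

33/101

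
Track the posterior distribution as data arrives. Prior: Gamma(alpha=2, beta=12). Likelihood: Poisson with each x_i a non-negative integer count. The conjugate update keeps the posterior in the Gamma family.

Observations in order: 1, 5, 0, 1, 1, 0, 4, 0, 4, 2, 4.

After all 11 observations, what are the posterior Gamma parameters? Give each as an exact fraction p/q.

alpha=24, beta=23

obs 1: x=1 → posterior Gamma(3, 13)
obs 2: x=5 → posterior Gamma(8, 14)
obs 3: x=0 → posterior Gamma(8, 15)
obs 4: x=1 → posterior Gamma(9, 16)
obs 5: x=1 → posterior Gamma(10, 17)
obs 6: x=0 → posterior Gamma(10, 18)
obs 7: x=4 → posterior Gamma(14, 19)
obs 8: x=0 → posterior Gamma(14, 20)
obs 9: x=4 → posterior Gamma(18, 21)
obs 10: x=2 → posterior Gamma(20, 22)
obs 11: x=4 → posterior Gamma(24, 23)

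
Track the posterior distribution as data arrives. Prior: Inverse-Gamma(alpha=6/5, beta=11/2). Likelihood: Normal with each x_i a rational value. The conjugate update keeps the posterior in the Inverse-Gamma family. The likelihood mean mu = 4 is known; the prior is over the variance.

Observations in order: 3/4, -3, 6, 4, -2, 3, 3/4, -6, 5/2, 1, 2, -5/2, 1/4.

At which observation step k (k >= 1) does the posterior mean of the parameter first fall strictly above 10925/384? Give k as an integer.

k = 2

obs 1: x=3/4 → posterior Inverse-Gamma(17/10, 345/32)
obs 2: x=-3 → posterior Inverse-Gamma(11/5, 1129/32)
obs 3: x=6 → posterior Inverse-Gamma(27/10, 1193/32)
obs 4: x=4 → posterior Inverse-Gamma(16/5, 1193/32)
obs 5: x=-2 → posterior Inverse-Gamma(37/10, 1769/32)
obs 6: x=3 → posterior Inverse-Gamma(21/5, 1785/32)
obs 7: x=3/4 → posterior Inverse-Gamma(47/10, 977/16)
obs 8: x=-6 → posterior Inverse-Gamma(26/5, 1777/16)
obs 9: x=5/2 → posterior Inverse-Gamma(57/10, 1795/16)
obs 10: x=1 → posterior Inverse-Gamma(31/5, 1867/16)
obs 11: x=2 → posterior Inverse-Gamma(67/10, 1899/16)
obs 12: x=-5/2 → posterior Inverse-Gamma(36/5, 2237/16)
obs 13: x=1/4 → posterior Inverse-Gamma(77/10, 4699/32)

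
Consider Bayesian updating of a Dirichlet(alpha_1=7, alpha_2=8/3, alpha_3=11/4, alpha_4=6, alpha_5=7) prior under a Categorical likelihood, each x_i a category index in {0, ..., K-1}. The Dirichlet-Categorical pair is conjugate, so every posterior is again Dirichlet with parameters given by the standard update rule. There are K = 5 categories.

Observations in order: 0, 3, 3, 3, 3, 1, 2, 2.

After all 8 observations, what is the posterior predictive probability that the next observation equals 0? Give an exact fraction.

obs 1: x=0 → posterior Dirichlet(8, 8/3, 11/4, 6, 7)
obs 2: x=3 → posterior Dirichlet(8, 8/3, 11/4, 7, 7)
obs 3: x=3 → posterior Dirichlet(8, 8/3, 11/4, 8, 7)
obs 4: x=3 → posterior Dirichlet(8, 8/3, 11/4, 9, 7)
obs 5: x=3 → posterior Dirichlet(8, 8/3, 11/4, 10, 7)
obs 6: x=1 → posterior Dirichlet(8, 11/3, 11/4, 10, 7)
obs 7: x=2 → posterior Dirichlet(8, 11/3, 15/4, 10, 7)
obs 8: x=2 → posterior Dirichlet(8, 11/3, 19/4, 10, 7)

96/401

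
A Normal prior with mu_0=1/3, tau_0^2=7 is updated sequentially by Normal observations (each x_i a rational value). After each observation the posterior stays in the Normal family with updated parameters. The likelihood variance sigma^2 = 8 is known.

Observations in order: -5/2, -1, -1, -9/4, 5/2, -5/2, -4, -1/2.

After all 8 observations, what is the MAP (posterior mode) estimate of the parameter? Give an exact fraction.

-913/768

obs 1: x=-5/2 → posterior Normal(-89/90, 56/15)
obs 2: x=-1 → posterior Normal(-131/132, 28/11)
obs 3: x=-1 → posterior Normal(-173/174, 56/29)
obs 4: x=-9/4 → posterior Normal(-535/432, 14/9)
obs 5: x=5/2 → posterior Normal(-325/516, 56/43)
obs 6: x=-5/2 → posterior Normal(-107/120, 28/25)
obs 7: x=-4 → posterior Normal(-871/684, 56/57)
obs 8: x=-1/2 → posterior Normal(-913/768, 7/8)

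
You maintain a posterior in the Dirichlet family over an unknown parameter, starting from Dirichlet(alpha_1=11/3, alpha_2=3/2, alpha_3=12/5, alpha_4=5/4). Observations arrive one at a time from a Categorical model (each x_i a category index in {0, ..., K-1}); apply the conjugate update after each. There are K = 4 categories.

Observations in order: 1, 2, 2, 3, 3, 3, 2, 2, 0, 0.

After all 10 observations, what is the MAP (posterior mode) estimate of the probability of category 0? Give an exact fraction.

obs 1: x=1 → posterior Dirichlet(11/3, 5/2, 12/5, 5/4)
obs 2: x=2 → posterior Dirichlet(11/3, 5/2, 17/5, 5/4)
obs 3: x=2 → posterior Dirichlet(11/3, 5/2, 22/5, 5/4)
obs 4: x=3 → posterior Dirichlet(11/3, 5/2, 22/5, 9/4)
obs 5: x=3 → posterior Dirichlet(11/3, 5/2, 22/5, 13/4)
obs 6: x=3 → posterior Dirichlet(11/3, 5/2, 22/5, 17/4)
obs 7: x=2 → posterior Dirichlet(11/3, 5/2, 27/5, 17/4)
obs 8: x=2 → posterior Dirichlet(11/3, 5/2, 32/5, 17/4)
obs 9: x=0 → posterior Dirichlet(14/3, 5/2, 32/5, 17/4)
obs 10: x=0 → posterior Dirichlet(17/3, 5/2, 32/5, 17/4)

40/127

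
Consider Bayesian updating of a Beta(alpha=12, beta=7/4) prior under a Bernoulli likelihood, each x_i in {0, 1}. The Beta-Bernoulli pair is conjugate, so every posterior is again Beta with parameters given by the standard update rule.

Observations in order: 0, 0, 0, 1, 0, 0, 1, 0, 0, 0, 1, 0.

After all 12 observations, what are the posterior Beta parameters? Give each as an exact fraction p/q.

alpha=15, beta=43/4

obs 1: x=0 → posterior Beta(12, 11/4)
obs 2: x=0 → posterior Beta(12, 15/4)
obs 3: x=0 → posterior Beta(12, 19/4)
obs 4: x=1 → posterior Beta(13, 19/4)
obs 5: x=0 → posterior Beta(13, 23/4)
obs 6: x=0 → posterior Beta(13, 27/4)
obs 7: x=1 → posterior Beta(14, 27/4)
obs 8: x=0 → posterior Beta(14, 31/4)
obs 9: x=0 → posterior Beta(14, 35/4)
obs 10: x=0 → posterior Beta(14, 39/4)
obs 11: x=1 → posterior Beta(15, 39/4)
obs 12: x=0 → posterior Beta(15, 43/4)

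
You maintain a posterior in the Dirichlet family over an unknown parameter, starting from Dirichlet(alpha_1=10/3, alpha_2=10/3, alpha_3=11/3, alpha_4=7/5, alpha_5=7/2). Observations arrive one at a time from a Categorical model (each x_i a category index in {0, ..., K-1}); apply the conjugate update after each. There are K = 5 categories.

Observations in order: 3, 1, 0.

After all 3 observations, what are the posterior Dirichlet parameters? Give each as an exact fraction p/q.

alpha_1=13/3, alpha_2=13/3, alpha_3=11/3, alpha_4=12/5, alpha_5=7/2

obs 1: x=3 → posterior Dirichlet(10/3, 10/3, 11/3, 12/5, 7/2)
obs 2: x=1 → posterior Dirichlet(10/3, 13/3, 11/3, 12/5, 7/2)
obs 3: x=0 → posterior Dirichlet(13/3, 13/3, 11/3, 12/5, 7/2)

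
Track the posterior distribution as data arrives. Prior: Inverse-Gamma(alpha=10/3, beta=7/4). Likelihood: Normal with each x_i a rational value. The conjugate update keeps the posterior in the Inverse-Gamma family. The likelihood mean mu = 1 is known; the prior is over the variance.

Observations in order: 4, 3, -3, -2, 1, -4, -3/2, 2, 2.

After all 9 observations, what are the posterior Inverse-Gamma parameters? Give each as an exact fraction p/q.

alpha=47/6, beta=299/8

obs 1: x=4 → posterior Inverse-Gamma(23/6, 25/4)
obs 2: x=3 → posterior Inverse-Gamma(13/3, 33/4)
obs 3: x=-3 → posterior Inverse-Gamma(29/6, 65/4)
obs 4: x=-2 → posterior Inverse-Gamma(16/3, 83/4)
obs 5: x=1 → posterior Inverse-Gamma(35/6, 83/4)
obs 6: x=-4 → posterior Inverse-Gamma(19/3, 133/4)
obs 7: x=-3/2 → posterior Inverse-Gamma(41/6, 291/8)
obs 8: x=2 → posterior Inverse-Gamma(22/3, 295/8)
obs 9: x=2 → posterior Inverse-Gamma(47/6, 299/8)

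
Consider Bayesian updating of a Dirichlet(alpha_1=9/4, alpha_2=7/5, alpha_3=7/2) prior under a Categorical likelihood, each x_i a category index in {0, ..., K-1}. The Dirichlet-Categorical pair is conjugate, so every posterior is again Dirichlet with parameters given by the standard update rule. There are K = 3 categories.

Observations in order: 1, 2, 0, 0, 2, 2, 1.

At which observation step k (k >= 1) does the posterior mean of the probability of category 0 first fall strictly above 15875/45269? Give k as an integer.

k = 4

obs 1: x=1 → posterior Dirichlet(9/4, 12/5, 7/2)
obs 2: x=2 → posterior Dirichlet(9/4, 12/5, 9/2)
obs 3: x=0 → posterior Dirichlet(13/4, 12/5, 9/2)
obs 4: x=0 → posterior Dirichlet(17/4, 12/5, 9/2)
obs 5: x=2 → posterior Dirichlet(17/4, 12/5, 11/2)
obs 6: x=2 → posterior Dirichlet(17/4, 12/5, 13/2)
obs 7: x=1 → posterior Dirichlet(17/4, 17/5, 13/2)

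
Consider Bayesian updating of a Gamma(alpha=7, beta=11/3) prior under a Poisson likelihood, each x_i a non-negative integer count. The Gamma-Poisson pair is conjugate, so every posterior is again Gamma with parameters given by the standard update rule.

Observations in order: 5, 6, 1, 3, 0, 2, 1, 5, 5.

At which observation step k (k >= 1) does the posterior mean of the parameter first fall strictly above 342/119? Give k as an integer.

obs 1: x=5 → posterior Gamma(12, 14/3)
obs 2: x=6 → posterior Gamma(18, 17/3)
obs 3: x=1 → posterior Gamma(19, 20/3)
obs 4: x=3 → posterior Gamma(22, 23/3)
obs 5: x=0 → posterior Gamma(22, 26/3)
obs 6: x=2 → posterior Gamma(24, 29/3)
obs 7: x=1 → posterior Gamma(25, 32/3)
obs 8: x=5 → posterior Gamma(30, 35/3)
obs 9: x=5 → posterior Gamma(35, 38/3)

k = 2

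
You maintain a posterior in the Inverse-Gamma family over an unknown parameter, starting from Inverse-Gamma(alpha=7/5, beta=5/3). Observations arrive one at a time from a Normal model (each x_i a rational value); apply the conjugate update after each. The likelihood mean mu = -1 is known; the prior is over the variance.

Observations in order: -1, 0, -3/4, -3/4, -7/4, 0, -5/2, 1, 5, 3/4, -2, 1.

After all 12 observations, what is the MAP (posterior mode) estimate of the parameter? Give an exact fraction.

845/252

obs 1: x=-1 → posterior Inverse-Gamma(19/10, 5/3)
obs 2: x=0 → posterior Inverse-Gamma(12/5, 13/6)
obs 3: x=-3/4 → posterior Inverse-Gamma(29/10, 211/96)
obs 4: x=-3/4 → posterior Inverse-Gamma(17/5, 107/48)
obs 5: x=-7/4 → posterior Inverse-Gamma(39/10, 241/96)
obs 6: x=0 → posterior Inverse-Gamma(22/5, 289/96)
obs 7: x=-5/2 → posterior Inverse-Gamma(49/10, 397/96)
obs 8: x=1 → posterior Inverse-Gamma(27/5, 589/96)
obs 9: x=5 → posterior Inverse-Gamma(59/10, 2317/96)
obs 10: x=3/4 → posterior Inverse-Gamma(32/5, 77/3)
obs 11: x=-2 → posterior Inverse-Gamma(69/10, 157/6)
obs 12: x=1 → posterior Inverse-Gamma(37/5, 169/6)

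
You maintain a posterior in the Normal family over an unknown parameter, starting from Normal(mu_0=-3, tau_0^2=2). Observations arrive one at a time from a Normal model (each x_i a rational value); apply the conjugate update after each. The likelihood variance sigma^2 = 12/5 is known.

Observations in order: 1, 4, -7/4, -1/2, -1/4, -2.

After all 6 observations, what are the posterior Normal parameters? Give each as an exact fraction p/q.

mu_0=-31/72, tau_0^2=1/3

obs 1: x=1 → posterior Normal(-13/11, 12/11)
obs 2: x=4 → posterior Normal(7/16, 3/4)
obs 3: x=-7/4 → posterior Normal(-1/12, 4/7)
obs 4: x=-1/2 → posterior Normal(-17/104, 6/13)
obs 5: x=-1/4 → posterior Normal(-11/62, 12/31)
obs 6: x=-2 → posterior Normal(-31/72, 1/3)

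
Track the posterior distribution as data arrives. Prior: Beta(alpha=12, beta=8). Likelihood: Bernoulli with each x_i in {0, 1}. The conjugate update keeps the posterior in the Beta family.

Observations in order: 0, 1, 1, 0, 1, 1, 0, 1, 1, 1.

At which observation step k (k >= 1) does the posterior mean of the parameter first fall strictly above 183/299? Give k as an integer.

k = 6

obs 1: x=0 → posterior Beta(12, 9)
obs 2: x=1 → posterior Beta(13, 9)
obs 3: x=1 → posterior Beta(14, 9)
obs 4: x=0 → posterior Beta(14, 10)
obs 5: x=1 → posterior Beta(15, 10)
obs 6: x=1 → posterior Beta(16, 10)
obs 7: x=0 → posterior Beta(16, 11)
obs 8: x=1 → posterior Beta(17, 11)
obs 9: x=1 → posterior Beta(18, 11)
obs 10: x=1 → posterior Beta(19, 11)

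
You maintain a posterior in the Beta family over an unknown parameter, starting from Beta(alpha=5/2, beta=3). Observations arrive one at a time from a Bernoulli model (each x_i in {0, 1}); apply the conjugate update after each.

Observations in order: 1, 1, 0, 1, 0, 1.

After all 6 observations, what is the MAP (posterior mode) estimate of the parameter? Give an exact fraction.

obs 1: x=1 → posterior Beta(7/2, 3)
obs 2: x=1 → posterior Beta(9/2, 3)
obs 3: x=0 → posterior Beta(9/2, 4)
obs 4: x=1 → posterior Beta(11/2, 4)
obs 5: x=0 → posterior Beta(11/2, 5)
obs 6: x=1 → posterior Beta(13/2, 5)

11/19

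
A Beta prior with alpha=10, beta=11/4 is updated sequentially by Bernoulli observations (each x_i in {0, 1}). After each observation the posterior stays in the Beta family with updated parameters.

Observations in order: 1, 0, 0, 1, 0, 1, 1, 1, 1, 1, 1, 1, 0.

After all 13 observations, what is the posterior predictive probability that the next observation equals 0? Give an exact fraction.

obs 1: x=1 → posterior Beta(11, 11/4)
obs 2: x=0 → posterior Beta(11, 15/4)
obs 3: x=0 → posterior Beta(11, 19/4)
obs 4: x=1 → posterior Beta(12, 19/4)
obs 5: x=0 → posterior Beta(12, 23/4)
obs 6: x=1 → posterior Beta(13, 23/4)
obs 7: x=1 → posterior Beta(14, 23/4)
obs 8: x=1 → posterior Beta(15, 23/4)
obs 9: x=1 → posterior Beta(16, 23/4)
obs 10: x=1 → posterior Beta(17, 23/4)
obs 11: x=1 → posterior Beta(18, 23/4)
obs 12: x=1 → posterior Beta(19, 23/4)
obs 13: x=0 → posterior Beta(19, 27/4)

27/103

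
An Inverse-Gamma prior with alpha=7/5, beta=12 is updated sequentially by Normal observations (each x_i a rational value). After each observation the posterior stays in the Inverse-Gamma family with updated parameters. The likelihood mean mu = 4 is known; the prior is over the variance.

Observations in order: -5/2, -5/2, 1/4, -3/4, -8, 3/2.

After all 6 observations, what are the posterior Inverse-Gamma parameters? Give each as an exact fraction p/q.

alpha=22/5, beta=2363/16

obs 1: x=-5/2 → posterior Inverse-Gamma(19/10, 265/8)
obs 2: x=-5/2 → posterior Inverse-Gamma(12/5, 217/4)
obs 3: x=1/4 → posterior Inverse-Gamma(29/10, 1961/32)
obs 4: x=-3/4 → posterior Inverse-Gamma(17/5, 1161/16)
obs 5: x=-8 → posterior Inverse-Gamma(39/10, 2313/16)
obs 6: x=3/2 → posterior Inverse-Gamma(22/5, 2363/16)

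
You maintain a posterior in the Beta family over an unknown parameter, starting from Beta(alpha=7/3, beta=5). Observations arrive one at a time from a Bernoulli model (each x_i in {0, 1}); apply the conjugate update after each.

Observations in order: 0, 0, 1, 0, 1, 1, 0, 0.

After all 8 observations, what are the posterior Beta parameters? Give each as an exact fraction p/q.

alpha=16/3, beta=10

obs 1: x=0 → posterior Beta(7/3, 6)
obs 2: x=0 → posterior Beta(7/3, 7)
obs 3: x=1 → posterior Beta(10/3, 7)
obs 4: x=0 → posterior Beta(10/3, 8)
obs 5: x=1 → posterior Beta(13/3, 8)
obs 6: x=1 → posterior Beta(16/3, 8)
obs 7: x=0 → posterior Beta(16/3, 9)
obs 8: x=0 → posterior Beta(16/3, 10)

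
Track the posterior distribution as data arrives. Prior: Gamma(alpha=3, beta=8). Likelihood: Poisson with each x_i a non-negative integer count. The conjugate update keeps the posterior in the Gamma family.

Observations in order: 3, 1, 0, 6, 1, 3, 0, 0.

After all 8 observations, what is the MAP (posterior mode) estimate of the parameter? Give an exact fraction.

obs 1: x=3 → posterior Gamma(6, 9)
obs 2: x=1 → posterior Gamma(7, 10)
obs 3: x=0 → posterior Gamma(7, 11)
obs 4: x=6 → posterior Gamma(13, 12)
obs 5: x=1 → posterior Gamma(14, 13)
obs 6: x=3 → posterior Gamma(17, 14)
obs 7: x=0 → posterior Gamma(17, 15)
obs 8: x=0 → posterior Gamma(17, 16)

1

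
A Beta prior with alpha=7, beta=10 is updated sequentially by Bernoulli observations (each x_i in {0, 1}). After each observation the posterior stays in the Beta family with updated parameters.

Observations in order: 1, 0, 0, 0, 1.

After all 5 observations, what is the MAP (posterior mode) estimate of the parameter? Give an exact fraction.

obs 1: x=1 → posterior Beta(8, 10)
obs 2: x=0 → posterior Beta(8, 11)
obs 3: x=0 → posterior Beta(8, 12)
obs 4: x=0 → posterior Beta(8, 13)
obs 5: x=1 → posterior Beta(9, 13)

2/5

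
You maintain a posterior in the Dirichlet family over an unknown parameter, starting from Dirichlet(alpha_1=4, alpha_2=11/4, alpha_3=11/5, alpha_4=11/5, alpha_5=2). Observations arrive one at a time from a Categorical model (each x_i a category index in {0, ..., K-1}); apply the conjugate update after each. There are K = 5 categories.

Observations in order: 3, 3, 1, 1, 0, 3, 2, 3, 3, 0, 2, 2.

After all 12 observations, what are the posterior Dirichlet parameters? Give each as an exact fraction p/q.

alpha_1=6, alpha_2=19/4, alpha_3=26/5, alpha_4=36/5, alpha_5=2

obs 1: x=3 → posterior Dirichlet(4, 11/4, 11/5, 16/5, 2)
obs 2: x=3 → posterior Dirichlet(4, 11/4, 11/5, 21/5, 2)
obs 3: x=1 → posterior Dirichlet(4, 15/4, 11/5, 21/5, 2)
obs 4: x=1 → posterior Dirichlet(4, 19/4, 11/5, 21/5, 2)
obs 5: x=0 → posterior Dirichlet(5, 19/4, 11/5, 21/5, 2)
obs 6: x=3 → posterior Dirichlet(5, 19/4, 11/5, 26/5, 2)
obs 7: x=2 → posterior Dirichlet(5, 19/4, 16/5, 26/5, 2)
obs 8: x=3 → posterior Dirichlet(5, 19/4, 16/5, 31/5, 2)
obs 9: x=3 → posterior Dirichlet(5, 19/4, 16/5, 36/5, 2)
obs 10: x=0 → posterior Dirichlet(6, 19/4, 16/5, 36/5, 2)
obs 11: x=2 → posterior Dirichlet(6, 19/4, 21/5, 36/5, 2)
obs 12: x=2 → posterior Dirichlet(6, 19/4, 26/5, 36/5, 2)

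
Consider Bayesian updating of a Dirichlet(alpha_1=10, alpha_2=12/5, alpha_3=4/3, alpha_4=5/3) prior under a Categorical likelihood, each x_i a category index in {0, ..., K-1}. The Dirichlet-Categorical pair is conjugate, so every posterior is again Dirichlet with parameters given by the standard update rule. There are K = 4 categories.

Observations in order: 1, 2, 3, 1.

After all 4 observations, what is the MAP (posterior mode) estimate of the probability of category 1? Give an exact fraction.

17/77

obs 1: x=1 → posterior Dirichlet(10, 17/5, 4/3, 5/3)
obs 2: x=2 → posterior Dirichlet(10, 17/5, 7/3, 5/3)
obs 3: x=3 → posterior Dirichlet(10, 17/5, 7/3, 8/3)
obs 4: x=1 → posterior Dirichlet(10, 22/5, 7/3, 8/3)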